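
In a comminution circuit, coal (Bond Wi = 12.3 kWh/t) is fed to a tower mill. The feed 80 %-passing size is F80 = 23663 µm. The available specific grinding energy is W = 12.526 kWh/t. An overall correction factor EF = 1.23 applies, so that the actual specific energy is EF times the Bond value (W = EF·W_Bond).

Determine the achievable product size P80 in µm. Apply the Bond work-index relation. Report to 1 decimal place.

W = 10 Wi / √P80 − 10 Wi / √F80
W_Bond = W / EF = 12.526 / 1.23 = 10.1837 kWh/t
P80^(−½) = W_Bond/(10 Wi) + F80^(−½)
  = 10.1837/(10·12.3) + 1/√23663 = 0.082795 + 0.006501 = 0.089295
P80 = (1/0.089295)² = 11.1988² = 125.41 µm

P80 = 125.4 µm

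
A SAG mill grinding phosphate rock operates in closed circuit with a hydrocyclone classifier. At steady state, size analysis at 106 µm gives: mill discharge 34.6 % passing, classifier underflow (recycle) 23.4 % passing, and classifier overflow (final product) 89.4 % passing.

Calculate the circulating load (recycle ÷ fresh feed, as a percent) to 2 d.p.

CL = 489.29 %

Let r = R/F. Size balance at 106 µm:
(1+r)d = ru + o → r = (o−d)/(d−u)
r = (89.4 − 34.6)/(34.6 − 23.4) = 54.8/11.2 = 4.8929
CL = 100·r = 489.29 %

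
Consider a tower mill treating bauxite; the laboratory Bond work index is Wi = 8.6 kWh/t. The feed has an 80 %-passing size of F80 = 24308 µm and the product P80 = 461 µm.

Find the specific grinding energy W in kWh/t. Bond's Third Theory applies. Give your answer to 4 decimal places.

W = 10 Wi / √P80 − 10 Wi / √F80
1/√461 = 0.046575;  1/√24308 = 0.006414
W = 10·8.6·(0.046575 − 0.006414) = 3.4538 kWh/t

W = 3.4538 kWh/t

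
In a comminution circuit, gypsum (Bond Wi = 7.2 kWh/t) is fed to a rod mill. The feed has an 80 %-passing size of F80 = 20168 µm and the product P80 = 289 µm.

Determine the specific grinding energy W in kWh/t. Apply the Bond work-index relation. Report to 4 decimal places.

W_Bond = 10·Wi·(1/√P₈₀ − 1/√F₈₀)
1/√289 = 0.058824;  1/√20168 = 0.007042
W = 10·7.2·(0.058824 − 0.007042) = 3.7283 kWh/t

W = 3.7283 kWh/t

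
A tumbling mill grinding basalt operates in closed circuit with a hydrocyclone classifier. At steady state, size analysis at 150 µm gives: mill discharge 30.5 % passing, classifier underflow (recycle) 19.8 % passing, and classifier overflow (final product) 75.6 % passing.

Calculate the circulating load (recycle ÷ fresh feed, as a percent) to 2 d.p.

CL = 421.50 %

Mass balance on the −150 µm fraction:
(1+r)·d = r·u + o ⇒ r = (o−d)/(d−u)
r = (75.6 − 30.5)/(30.5 − 19.8) = 45.1/10.7 = 4.2150
CL = 100·r = 421.50 %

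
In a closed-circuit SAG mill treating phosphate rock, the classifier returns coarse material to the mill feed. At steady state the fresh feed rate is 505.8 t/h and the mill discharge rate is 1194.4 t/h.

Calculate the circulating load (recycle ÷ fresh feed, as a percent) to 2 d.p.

Steady state: M = F + R.
R = M − F = 1194.4 − 505.8 = 688.6 t/h
CL = 100·R/F = 100·688.6/505.8 = 136.14 %

CL = 136.14 %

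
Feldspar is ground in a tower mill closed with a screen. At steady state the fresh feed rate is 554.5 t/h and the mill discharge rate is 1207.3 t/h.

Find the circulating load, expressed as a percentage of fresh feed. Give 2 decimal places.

CL = 117.73 %

M = F + R at steady state, so:
R = M − F = 1207.3 − 554.5 = 652.8 t/h
CL = 100·R/F = 100·652.8/554.5 = 117.73 %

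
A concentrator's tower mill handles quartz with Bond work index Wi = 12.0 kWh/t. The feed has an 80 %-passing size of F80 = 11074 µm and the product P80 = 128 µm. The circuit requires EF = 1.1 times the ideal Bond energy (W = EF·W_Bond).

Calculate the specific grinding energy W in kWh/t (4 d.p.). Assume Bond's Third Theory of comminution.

W = 10 Wi (1/√P80 − 1/√F80)  [Bond]
1/√128 = 0.088388;  1/√11074 = 0.009503
W = 10·12.0·(0.088388 − 0.009503) = 9.4663 kWh/t
Apply correction: 9.4663 × 1.1 = 10.4129 kWh/t

W = 10.4129 kWh/t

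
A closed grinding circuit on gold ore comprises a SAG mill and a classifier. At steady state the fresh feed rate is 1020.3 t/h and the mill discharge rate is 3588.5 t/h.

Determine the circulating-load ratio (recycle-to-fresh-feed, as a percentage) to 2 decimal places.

Mill node: discharge = fresh + recycle.
R = M − F = 3588.5 − 1020.3 = 2568.2 t/h
CL = 100·R/F = 100·2568.2/1020.3 = 251.71 %

CL = 251.71 %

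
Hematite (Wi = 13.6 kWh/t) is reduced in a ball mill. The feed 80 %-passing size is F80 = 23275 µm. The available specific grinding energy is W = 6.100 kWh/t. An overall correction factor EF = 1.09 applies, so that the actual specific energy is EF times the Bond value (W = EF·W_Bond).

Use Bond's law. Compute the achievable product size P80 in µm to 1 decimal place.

P80 = 439.4 µm

W = 10·Wi·[P80^(−½) − F80^(−½)]
W_Bond = W / EF = 6.100 / 1.09 = 5.5963 kWh/t
P80^(−½) = W_Bond/(10 Wi) + F80^(−½)
  = 5.5963/(10·13.6) + 1/√23275 = 0.041149 + 0.006555 = 0.047704
P80 = (1/0.047704)² = 20.9625² = 439.43 µm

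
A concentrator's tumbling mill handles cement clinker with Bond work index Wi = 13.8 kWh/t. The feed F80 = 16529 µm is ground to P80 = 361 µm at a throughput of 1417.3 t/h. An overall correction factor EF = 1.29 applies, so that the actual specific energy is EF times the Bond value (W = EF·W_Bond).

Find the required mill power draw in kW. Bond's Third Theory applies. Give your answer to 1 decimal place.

W_Bond = 10·Wi·(1/√P₈₀ − 1/√F₈₀)
W = 10·13.8·(1/√361 − 1/√16529) = 10·13.8·(0.044853) = 6.1898 kWh/t
With EF = 1.29: W = 6.1898·1.29 = 7.9848 kWh/t
Power = W × throughput = 7.9848 kWh/t × 1417.3 t/h = 11316.9 kW

P = 11316.9 kW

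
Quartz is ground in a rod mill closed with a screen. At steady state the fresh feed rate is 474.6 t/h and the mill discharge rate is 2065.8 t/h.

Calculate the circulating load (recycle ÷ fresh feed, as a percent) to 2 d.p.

CL = 335.27 %

M = F + R at steady state, so:
R = M − F = 2065.8 − 474.6 = 1591.2 t/h
CL = 100·R/F = 100·1591.2/474.6 = 335.27 %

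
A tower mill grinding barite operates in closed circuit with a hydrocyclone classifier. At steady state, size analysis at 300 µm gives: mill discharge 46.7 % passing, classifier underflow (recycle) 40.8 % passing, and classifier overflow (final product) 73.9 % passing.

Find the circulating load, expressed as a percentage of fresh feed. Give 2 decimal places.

Two-product formula at 300 µm:
d + r·d = r·u + o → r(d−u) = o−d
r = (73.9 − 46.7)/(46.7 − 40.8) = 27.2/5.9 = 4.6102
CL = 100·r = 461.02 %

CL = 461.02 %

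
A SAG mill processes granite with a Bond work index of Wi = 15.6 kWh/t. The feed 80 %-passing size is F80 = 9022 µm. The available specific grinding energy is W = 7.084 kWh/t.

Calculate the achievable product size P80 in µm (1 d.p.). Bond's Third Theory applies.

Bond:  W = 10 Wi (1/√P − 1/√F)
1/√P80 = 1/√F80 + W/(10·Wi)
  = 7.0840/(10·15.6) + 1/√9022 = 0.045410 + 0.010528 = 0.055938
P80 = (1/0.055938)² = 17.8768² = 319.58 µm

P80 = 319.6 µm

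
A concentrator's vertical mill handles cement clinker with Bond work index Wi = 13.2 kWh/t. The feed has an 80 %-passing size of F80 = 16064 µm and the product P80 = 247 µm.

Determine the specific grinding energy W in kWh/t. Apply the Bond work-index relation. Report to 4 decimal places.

W = 10 Wi / √P80 − 10 Wi / √F80
1/√247 = 0.063628;  1/√16064 = 0.007890
W = 10·13.2·(0.063628 − 0.007890) = 7.3575 kWh/t

W = 7.3575 kWh/t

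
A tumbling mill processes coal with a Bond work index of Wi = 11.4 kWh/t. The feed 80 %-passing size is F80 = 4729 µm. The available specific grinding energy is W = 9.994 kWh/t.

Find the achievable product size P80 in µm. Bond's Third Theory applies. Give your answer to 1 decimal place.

W = 10·Wi·[P80^(−½) − F80^(−½)]
P80^(−½) = W/(10 Wi) + F80^(−½)
  = 9.9940/(10·11.4) + 1/√4729 = 0.087667 + 0.014542 = 0.102208
P80 = (1/0.102208)² = 9.7839² = 95.73 µm

P80 = 95.7 µm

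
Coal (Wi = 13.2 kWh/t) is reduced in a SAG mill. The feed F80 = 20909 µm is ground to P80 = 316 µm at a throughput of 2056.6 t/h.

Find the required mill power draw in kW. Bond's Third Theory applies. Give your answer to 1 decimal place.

Bond: W = 10·Wi·(1/√P80 − 1/√F80)
W = 10·13.2·(1/√316 − 1/√20909) = 10·13.2·(0.049339) = 6.5127 kWh/t
P = W·T = 6.5127·2056.6 = 13394.0 kW

P = 13394.0 kW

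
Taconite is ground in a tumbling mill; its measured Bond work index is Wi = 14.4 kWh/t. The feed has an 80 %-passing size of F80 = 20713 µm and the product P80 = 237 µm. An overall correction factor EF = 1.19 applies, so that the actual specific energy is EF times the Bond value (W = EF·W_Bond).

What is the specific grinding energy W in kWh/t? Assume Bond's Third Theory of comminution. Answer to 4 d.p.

W = 10 Wi (1/√P80 − 1/√F80)  [Bond]
1/√237 = 0.064957;  1/√20713 = 0.006948
W = 10·14.4·(0.064957 − 0.006948) = 8.3533 kWh/t
Apply correction: 8.3533 × 1.19 = 9.9404 kWh/t

W = 9.9404 kWh/t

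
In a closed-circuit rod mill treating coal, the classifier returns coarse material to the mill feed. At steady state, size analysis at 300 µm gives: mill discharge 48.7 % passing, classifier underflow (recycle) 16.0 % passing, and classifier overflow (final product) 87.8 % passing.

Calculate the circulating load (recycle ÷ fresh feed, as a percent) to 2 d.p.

Let r = R/F. Size balance at 300 µm:
(1+r)d = ru + o → r = (o−d)/(d−u)
r = (87.8 − 48.7)/(48.7 − 16.0) = 39.1/32.7 = 1.1957
CL = 100·r = 119.57 %

CL = 119.57 %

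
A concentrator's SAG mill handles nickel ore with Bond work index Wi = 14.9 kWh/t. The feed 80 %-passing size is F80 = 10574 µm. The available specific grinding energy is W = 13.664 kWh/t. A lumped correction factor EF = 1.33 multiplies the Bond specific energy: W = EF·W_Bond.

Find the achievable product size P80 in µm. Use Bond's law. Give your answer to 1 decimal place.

Bond: W = 10·Wi·(1/√P80 − 1/√F80)
W_Bond = W / EF = 13.664 / 1.33 = 10.2737 kWh/t
⇒ 1/√P80 = W_Bond/(10·Wi) + 1/√F80
  = 10.2737/(10·14.9) + 1/√10574 = 0.068951 + 0.009725 = 0.078676
P80 = (1/0.078676)² = 12.7104² = 161.55 µm

P80 = 161.6 µm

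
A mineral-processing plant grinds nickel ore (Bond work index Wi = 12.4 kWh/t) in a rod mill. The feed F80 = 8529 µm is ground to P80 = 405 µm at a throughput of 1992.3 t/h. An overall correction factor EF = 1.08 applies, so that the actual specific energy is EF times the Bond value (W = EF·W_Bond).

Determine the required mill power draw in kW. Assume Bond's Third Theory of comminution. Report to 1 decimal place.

P = 10368.8 kW

W = 10·Wi·[P80^(−½) − F80^(−½)]
W = 10·12.4·(1/√405 − 1/√8529) = 10·12.4·(0.038862) = 4.8189 kWh/t
W_actual = 1.08 × 4.8189 = 5.2044 kWh/t
Power = W × throughput = 5.2044 kWh/t × 1992.3 t/h = 10368.8 kW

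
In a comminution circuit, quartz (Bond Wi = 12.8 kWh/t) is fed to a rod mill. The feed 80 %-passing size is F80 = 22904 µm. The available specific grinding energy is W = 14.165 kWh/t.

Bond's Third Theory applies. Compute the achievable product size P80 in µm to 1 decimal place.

W = 10·Wi·(P80^(-½) − F80^(-½))
⇒ 1/√P80 = W/(10 Wi) + 1/√F80
  = 14.1650/(10·12.8) + 1/√22904 = 0.110664 + 0.006608 = 0.117272
P80 = (1/0.117272)² = 8.5272² = 72.71 µm

P80 = 72.7 µm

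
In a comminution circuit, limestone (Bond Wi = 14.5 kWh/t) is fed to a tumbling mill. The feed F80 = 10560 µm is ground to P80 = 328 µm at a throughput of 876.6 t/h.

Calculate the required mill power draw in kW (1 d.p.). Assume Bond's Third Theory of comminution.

P = 5781.4 kW

W = 10·Wi·[P80^(−½) − F80^(−½)]
W = 10·14.5·(1/√328 − 1/√10560) = 10·14.5·(0.045485) = 6.5953 kWh/t
P = W·T = 6.5953·876.6 = 5781.4 kW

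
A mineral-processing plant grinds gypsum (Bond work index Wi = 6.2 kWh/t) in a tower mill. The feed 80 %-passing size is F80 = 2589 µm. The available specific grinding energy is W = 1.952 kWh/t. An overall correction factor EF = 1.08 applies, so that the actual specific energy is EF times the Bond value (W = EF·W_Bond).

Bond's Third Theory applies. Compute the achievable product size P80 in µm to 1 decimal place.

P80 = 419.8 µm

W = 10·Wi·(P80^(-½) − F80^(-½))
W_Bond = W / EF = 1.952 / 1.08 = 1.8074 kWh/t
⇒ 1/√P80 = W_Bond/(10·Wi) + 1/√F80
  = 1.8074/(10·6.2) + 1/√2589 = 0.029152 + 0.019653 = 0.048805
P80 = (1/0.048805)² = 20.4897² = 419.83 µm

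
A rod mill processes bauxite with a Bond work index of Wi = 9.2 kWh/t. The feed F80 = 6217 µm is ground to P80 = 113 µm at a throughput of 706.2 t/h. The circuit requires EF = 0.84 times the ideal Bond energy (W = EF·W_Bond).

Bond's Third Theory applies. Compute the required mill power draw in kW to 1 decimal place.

Bond:  W = 10 Wi (1/√P − 1/√F)
W = 10·9.2·(1/√113 − 1/√6217) = 10·9.2·(0.081389) = 7.4878 kWh/t
Apply correction: 7.4878 × 0.84 = 6.2898 kWh/t
Mill draw = 6.2898 × 706.2 = 4441.8 kW

P = 4441.8 kW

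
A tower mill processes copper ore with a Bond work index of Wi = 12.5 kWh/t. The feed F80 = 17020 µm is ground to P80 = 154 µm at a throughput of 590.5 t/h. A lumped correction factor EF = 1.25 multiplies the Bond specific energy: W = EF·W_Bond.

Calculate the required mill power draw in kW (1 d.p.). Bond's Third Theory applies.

P = 6727.7 kW

W = 10 Wi (P80^-0.5 − F80^-0.5)
W = 10·12.5·(1/√154 − 1/√17020) = 10·12.5·(0.072917) = 9.1146 kWh/t
With EF = 1.25: W = 9.1146·1.25 = 11.3933 kWh/t
Power = W × throughput = 11.3933 kWh/t × 590.5 t/h = 6727.7 kW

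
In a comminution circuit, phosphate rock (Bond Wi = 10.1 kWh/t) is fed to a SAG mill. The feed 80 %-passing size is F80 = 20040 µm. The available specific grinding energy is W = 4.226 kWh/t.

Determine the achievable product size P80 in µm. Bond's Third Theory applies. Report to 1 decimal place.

P80 = 418.1 µm

W = 10·Wi·(P80^(-½) − F80^(-½))
P80^-0.5 = F80^-0.5 + W/(10 Wi)
  = 4.2260/(10·10.1) + 1/√20040 = 0.041842 + 0.007064 = 0.048906
P80 = (1/0.048906)² = 20.4476² = 418.10 µm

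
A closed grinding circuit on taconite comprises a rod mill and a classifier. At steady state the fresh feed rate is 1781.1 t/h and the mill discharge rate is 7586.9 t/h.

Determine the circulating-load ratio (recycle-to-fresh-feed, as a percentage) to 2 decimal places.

CL = 325.97 %

Discharge = new feed + return, hence
R = M − F = 7586.9 − 1781.1 = 5805.8 t/h
CL = 100·R/F = 100·5805.8/1781.1 = 325.97 %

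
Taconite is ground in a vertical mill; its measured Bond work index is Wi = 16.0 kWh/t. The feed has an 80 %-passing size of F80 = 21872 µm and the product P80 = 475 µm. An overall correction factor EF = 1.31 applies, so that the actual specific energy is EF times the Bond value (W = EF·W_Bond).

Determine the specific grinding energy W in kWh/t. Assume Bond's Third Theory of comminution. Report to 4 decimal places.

W = 8.1999 kWh/t

W = 10 Wi / √P80 − 10 Wi / √F80
1/√475 = 0.045883;  1/√21872 = 0.006762
W = 10·16.0·(0.045883 − 0.006762) = 6.2594 kWh/t
W_actual = 1.31 × 6.2594 = 8.1999 kWh/t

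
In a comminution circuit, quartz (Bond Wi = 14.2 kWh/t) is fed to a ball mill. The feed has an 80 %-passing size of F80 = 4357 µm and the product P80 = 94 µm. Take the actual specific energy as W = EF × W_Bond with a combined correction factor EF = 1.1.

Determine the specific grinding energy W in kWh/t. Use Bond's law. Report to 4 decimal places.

W_Bond = 10·Wi·(1/√P₈₀ − 1/√F₈₀)
1/√94 = 0.103142;  1/√4357 = 0.015150
W = 10·14.2·(0.103142 − 0.015150) = 12.4949 kWh/t
With EF = 1.1: W = 12.4949·1.1 = 13.7444 kWh/t

W = 13.7444 kWh/t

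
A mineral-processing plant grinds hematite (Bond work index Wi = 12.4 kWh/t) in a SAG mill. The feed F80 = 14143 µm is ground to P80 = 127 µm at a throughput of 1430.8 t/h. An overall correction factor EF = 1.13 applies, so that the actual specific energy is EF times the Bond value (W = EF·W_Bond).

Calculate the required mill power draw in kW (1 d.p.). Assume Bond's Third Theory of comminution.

P = 16104.2 kW

Bond:  W = 10 Wi (1/√P − 1/√F)
W = 10·12.4·(1/√127 − 1/√14143) = 10·12.4·(0.080327) = 9.9605 kWh/t
Apply correction: 9.9605 × 1.13 = 11.2554 kWh/t
Power = W × throughput = 11.2554 kWh/t × 1430.8 t/h = 16104.2 kW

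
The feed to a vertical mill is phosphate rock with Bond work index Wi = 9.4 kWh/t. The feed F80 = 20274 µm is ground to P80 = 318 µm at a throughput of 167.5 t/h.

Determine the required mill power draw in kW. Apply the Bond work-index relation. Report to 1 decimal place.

P = 772.4 kW

W = 10·Wi·[P80^(−½) − F80^(−½)]
W = 10·9.4·(1/√318 − 1/√20274) = 10·9.4·(0.049054) = 4.6111 kWh/t
P = W·T = 4.6111·167.5 = 772.4 kW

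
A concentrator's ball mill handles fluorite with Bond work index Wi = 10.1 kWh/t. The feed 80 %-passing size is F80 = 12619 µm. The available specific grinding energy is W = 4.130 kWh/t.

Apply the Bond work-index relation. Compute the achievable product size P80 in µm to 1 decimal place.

P80 = 403.3 µm

W_Bond = 10·Wi·(1/√P₈₀ − 1/√F₈₀)
⇒ 1/√P80 = W/(10·Wi) + 1/√F80
  = 4.1300/(10·10.1) + 1/√12619 = 0.040891 + 0.008902 = 0.049793
P80 = (1/0.049793)² = 20.0831² = 403.33 µm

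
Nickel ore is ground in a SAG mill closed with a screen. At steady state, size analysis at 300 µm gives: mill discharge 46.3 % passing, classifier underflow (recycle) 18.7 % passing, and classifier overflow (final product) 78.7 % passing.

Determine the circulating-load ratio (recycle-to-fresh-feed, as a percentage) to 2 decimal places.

Mass balance on the −300 µm fraction:
(1+r)·d = r·u + o ⇒ r = (o−d)/(d−u)
r = (78.7 − 46.3)/(46.3 − 18.7) = 32.4/27.6 = 1.1739
CL = 100·r = 117.39 %

CL = 117.39 %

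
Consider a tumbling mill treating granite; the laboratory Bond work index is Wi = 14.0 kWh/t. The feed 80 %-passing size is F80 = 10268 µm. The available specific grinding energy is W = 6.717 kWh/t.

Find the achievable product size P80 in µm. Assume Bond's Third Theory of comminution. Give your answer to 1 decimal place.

P80 = 298.8 µm

Bond:  W = 10 Wi (1/√P − 1/√F)
P80^-0.5 = F80^-0.5 + W/(10 Wi)
  = 6.7170/(10·14.0) + 1/√10268 = 0.047979 + 0.009869 = 0.057847
P80 = (1/0.057847)² = 17.2869² = 298.84 µm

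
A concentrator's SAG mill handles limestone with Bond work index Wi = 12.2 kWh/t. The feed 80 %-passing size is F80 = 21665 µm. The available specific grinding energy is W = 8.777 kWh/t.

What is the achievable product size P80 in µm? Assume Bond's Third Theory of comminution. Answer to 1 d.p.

W = 10 Wi (1/√P80 − 1/√F80)  [Bond]
P80^(−½) = W/(10 Wi) + F80^(−½)
  = 8.7770/(10·12.2) + 1/√21665 = 0.071943 + 0.006794 = 0.078737
P80 = (1/0.078737)² = 12.7006² = 161.30 µm

P80 = 161.3 µm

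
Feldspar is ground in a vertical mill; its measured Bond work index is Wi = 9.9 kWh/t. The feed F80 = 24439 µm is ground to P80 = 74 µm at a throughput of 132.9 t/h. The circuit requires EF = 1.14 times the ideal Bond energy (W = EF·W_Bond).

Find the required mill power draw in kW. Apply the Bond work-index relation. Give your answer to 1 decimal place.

Bond: W = 10·Wi·(1/√P80 − 1/√F80)
W = 10·9.9·(1/√74 − 1/√24439) = 10·9.9·(0.109851) = 10.8752 kWh/t
With EF = 1.14: W = 10.8752·1.14 = 12.3978 kWh/t
Power = W × throughput = 12.3978 kWh/t × 132.9 t/h = 1647.7 kW

P = 1647.7 kW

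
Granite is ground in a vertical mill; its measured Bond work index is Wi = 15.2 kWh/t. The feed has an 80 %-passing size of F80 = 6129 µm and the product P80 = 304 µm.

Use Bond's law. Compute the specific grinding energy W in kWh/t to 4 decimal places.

W = 6.7762 kWh/t

W = 10 Wi (1/√P80 − 1/√F80)  [Bond]
1/√304 = 0.057354;  1/√6129 = 0.012773
W = 10·15.2·(0.057354 − 0.012773) = 6.7762 kWh/t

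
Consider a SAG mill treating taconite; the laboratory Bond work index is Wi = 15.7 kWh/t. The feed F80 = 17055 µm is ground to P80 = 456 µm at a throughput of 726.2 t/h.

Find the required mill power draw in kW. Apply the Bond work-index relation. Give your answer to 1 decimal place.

P = 4466.1 kW

W = 10·Wi·(P80^(-½) − F80^(-½))
W = 10·15.7·(1/√456 − 1/√17055) = 10·15.7·(0.039172) = 6.1500 kWh/t
Power = W × throughput = 6.1500 kWh/t × 726.2 t/h = 4466.1 kW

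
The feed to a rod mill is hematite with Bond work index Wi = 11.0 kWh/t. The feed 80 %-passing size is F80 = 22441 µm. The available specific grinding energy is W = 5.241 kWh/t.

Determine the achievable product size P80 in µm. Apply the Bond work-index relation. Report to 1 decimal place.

Bond:  W = 10 Wi (1/√P − 1/√F)
1/√P80 = 1/√F80 + W/(10·Wi)
  = 5.2410/(10·11.0) + 1/√22441 = 0.047645 + 0.006675 = 0.054321
P80 = (1/0.054321)² = 18.4091² = 338.90 µm

P80 = 338.9 µm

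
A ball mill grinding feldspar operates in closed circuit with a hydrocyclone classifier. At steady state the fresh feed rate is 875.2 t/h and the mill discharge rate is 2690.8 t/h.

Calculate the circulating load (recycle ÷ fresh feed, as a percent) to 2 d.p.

Discharge = new feed + return, hence
R = M − F = 2690.8 − 875.2 = 1815.6 t/h
CL = 100·R/F = 100·1815.6/875.2 = 207.45 %

CL = 207.45 %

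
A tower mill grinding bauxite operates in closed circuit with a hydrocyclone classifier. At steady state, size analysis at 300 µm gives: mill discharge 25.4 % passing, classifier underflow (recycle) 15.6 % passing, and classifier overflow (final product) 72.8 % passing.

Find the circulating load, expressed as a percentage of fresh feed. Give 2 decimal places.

CL = 483.67 %

Balance %-passing 300 µm (r = R/F):
r = (o − d)/(d − u)
r = (72.8 − 25.4)/(25.4 − 15.6) = 47.4/9.8 = 4.8367
CL = 100·r = 483.67 %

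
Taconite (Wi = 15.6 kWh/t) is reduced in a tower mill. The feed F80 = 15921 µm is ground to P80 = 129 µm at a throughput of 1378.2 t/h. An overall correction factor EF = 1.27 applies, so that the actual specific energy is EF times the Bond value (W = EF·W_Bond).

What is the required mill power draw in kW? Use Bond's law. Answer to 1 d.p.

W = 10 Wi / √P80 − 10 Wi / √F80
W = 10·15.6·(1/√129 − 1/√15921) = 10·15.6·(0.080120) = 12.4987 kWh/t
With EF = 1.27: W = 12.4987·1.27 = 15.8733 kWh/t
Mill draw = 15.8733 × 1378.2 = 21876.6 kW

P = 21876.6 kW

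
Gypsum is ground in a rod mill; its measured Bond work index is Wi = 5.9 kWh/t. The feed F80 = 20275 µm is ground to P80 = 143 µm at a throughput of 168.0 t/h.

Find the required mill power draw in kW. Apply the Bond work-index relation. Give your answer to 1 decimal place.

W = 10·Wi·[P80^(−½) − F80^(−½)]
W = 10·5.9·(1/√143 − 1/√20275) = 10·5.9·(0.076601) = 4.5195 kWh/t
P = W·T = 4.5195·168.0 = 759.3 kW

P = 759.3 kW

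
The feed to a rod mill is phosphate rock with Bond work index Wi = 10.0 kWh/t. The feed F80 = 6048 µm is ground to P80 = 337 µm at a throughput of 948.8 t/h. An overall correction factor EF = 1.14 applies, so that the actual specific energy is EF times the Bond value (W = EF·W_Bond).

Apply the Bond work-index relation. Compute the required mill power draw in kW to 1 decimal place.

W = 10·Wi·[P80^(−½) − F80^(−½)]
W = 10·10.0·(1/√337 − 1/√6048) = 10·10.0·(0.041615) = 4.1615 kWh/t
W_actual = 1.14 × 4.1615 = 4.7441 kWh/t
Power = W × throughput = 4.7441 kWh/t × 948.8 t/h = 4501.2 kW

P = 4501.2 kW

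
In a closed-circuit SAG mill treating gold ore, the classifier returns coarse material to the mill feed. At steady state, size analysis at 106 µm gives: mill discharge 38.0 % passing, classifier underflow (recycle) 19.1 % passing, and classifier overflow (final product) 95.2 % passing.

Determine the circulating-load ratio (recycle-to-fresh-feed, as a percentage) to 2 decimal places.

CL = 302.65 %

Mass balance on the −106 µm fraction:
r = (o − d)/(d − u)
r = (95.2 − 38.0)/(38.0 − 19.1) = 57.2/18.9 = 3.0265
CL = 100·r = 302.65 %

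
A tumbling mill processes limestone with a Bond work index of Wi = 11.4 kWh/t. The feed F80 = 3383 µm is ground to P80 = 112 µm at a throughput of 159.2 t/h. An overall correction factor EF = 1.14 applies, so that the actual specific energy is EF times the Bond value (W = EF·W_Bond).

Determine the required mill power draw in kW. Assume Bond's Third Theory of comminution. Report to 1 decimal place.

W = 10 Wi / √P80 − 10 Wi / √F80
W = 10·11.4·(1/√112 − 1/√3383) = 10·11.4·(0.077298) = 8.8120 kWh/t
With EF = 1.14: W = 8.8120·1.14 = 10.0457 kWh/t
P_mill = W·ṁ = 10.0457·159.2 = 1599.3 kW

P = 1599.3 kW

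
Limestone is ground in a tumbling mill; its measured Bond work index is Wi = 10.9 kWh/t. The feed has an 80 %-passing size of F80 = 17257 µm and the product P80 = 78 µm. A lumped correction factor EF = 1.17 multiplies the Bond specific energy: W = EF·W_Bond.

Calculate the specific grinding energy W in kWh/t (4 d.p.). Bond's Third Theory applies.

W = 10 Wi (1/√P80 − 1/√F80)  [Bond]
1/√78 = 0.113228;  1/√17257 = 0.007612
W = 10·10.9·(0.113228 − 0.007612) = 11.5121 kWh/t
W_actual = 1.17 × 11.5121 = 13.4691 kWh/t

W = 13.4691 kWh/t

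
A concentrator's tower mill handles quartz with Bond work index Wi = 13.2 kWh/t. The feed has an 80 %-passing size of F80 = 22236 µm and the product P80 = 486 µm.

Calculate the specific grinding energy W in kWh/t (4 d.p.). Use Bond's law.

W = 10·Wi·[P80^(−½) − F80^(−½)]
1/√486 = 0.045361;  1/√22236 = 0.006706
W = 10·13.2·(0.045361 − 0.006706) = 5.1024 kWh/t

W = 5.1024 kWh/t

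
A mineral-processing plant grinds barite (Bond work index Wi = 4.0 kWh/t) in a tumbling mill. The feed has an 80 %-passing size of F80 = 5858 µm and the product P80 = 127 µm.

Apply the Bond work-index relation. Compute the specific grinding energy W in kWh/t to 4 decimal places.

W = 3.0268 kWh/t

Bond:  W = 10 Wi (1/√P − 1/√F)
1/√127 = 0.088736;  1/√5858 = 0.013065
W = 10·4.0·(0.088736 − 0.013065) = 3.0268 kWh/t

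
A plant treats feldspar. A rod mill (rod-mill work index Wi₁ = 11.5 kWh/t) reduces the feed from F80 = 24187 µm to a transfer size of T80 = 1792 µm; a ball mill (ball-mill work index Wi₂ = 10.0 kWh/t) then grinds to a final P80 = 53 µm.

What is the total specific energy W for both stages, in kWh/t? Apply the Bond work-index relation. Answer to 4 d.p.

W_Bond = 10·Wi·(1/√P₈₀ − 1/√F₈₀)
Stage 1 (24187→1792 µm, Wi₁=11.5): W₁ = 10·11.5·(0.023623 − 0.006430) = 1.9772 kWh/t
Stage 2 (1792→53 µm, Wi₂=10.0): W₂ = 10·10.0·(0.137361 − 0.023623) = 11.3738 kWh/t
W = W₁ + W₂ = 1.9772 + 11.3738 = 13.3510 kWh/t

W = 13.3510 kWh/t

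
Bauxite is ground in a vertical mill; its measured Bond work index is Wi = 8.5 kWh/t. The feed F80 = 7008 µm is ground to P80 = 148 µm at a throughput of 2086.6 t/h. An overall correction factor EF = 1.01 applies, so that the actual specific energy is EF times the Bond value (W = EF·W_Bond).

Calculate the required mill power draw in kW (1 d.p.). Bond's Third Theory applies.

Bond:  W = 10 Wi (1/√P − 1/√F)
W = 10·8.5·(1/√148 − 1/√7008) = 10·8.5·(0.070254) = 5.9716 kWh/t
W_actual = 1.01 × 5.9716 = 6.0313 kWh/t
P_mill = W·ṁ = 6.0313·2086.6 = 12584.9 kW

P = 12584.9 kW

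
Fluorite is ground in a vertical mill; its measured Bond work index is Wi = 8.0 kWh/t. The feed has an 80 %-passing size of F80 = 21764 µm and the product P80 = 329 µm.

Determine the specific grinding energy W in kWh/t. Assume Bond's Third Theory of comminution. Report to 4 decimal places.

W = 3.8683 kWh/t

W = 10 Wi (P80^-0.5 − F80^-0.5)
1/√329 = 0.055132;  1/√21764 = 0.006778
W = 10·8.0·(0.055132 − 0.006778) = 3.8683 kWh/t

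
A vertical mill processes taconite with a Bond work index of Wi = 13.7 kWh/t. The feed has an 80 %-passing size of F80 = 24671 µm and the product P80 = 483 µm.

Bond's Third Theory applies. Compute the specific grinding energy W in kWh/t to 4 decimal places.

W_Bond = 10·Wi·(1/√P₈₀ − 1/√F₈₀)
1/√483 = 0.045502;  1/√24671 = 0.006367
W = 10·13.7·(0.045502 − 0.006367) = 5.3615 kWh/t

W = 5.3615 kWh/t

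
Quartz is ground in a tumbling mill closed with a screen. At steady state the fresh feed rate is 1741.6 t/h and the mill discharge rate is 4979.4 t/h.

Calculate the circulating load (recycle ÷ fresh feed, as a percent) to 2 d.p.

CL = 185.91 %

Mill node: discharge = fresh + recycle.
R = M − F = 4979.4 − 1741.6 = 3237.8 t/h
CL = 100·R/F = 100·3237.8/1741.6 = 185.91 %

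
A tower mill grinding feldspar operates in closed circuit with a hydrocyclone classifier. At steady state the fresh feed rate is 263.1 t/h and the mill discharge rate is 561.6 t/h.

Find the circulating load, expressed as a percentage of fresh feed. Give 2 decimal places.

CL = 113.45 %

Discharge = new feed + return, hence
R = M − F = 561.6 − 263.1 = 298.5 t/h
CL = 100·R/F = 100·298.5/263.1 = 113.45 %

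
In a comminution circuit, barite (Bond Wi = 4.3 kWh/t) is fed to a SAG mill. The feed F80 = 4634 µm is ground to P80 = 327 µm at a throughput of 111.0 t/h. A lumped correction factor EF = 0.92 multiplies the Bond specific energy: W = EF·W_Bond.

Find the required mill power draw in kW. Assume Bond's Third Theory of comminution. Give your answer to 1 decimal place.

W = 10 Wi (1/√P80 − 1/√F80)  [Bond]
W = 10·4.3·(1/√327 − 1/√4634) = 10·4.3·(0.040610) = 1.7462 kWh/t
Apply correction: 1.7462 × 0.92 = 1.6065 kWh/t
P_mill = W·ṁ = 1.6065·111.0 = 178.3 kW

P = 178.3 kW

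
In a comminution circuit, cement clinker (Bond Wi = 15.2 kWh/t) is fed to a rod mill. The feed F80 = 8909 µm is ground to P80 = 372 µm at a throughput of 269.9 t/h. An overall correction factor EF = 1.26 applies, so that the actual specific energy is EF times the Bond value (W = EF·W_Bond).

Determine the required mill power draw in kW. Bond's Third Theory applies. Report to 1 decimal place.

W = 10·Wi·[P80^(−½) − F80^(−½)]
W = 10·15.2·(1/√372 − 1/√8909) = 10·15.2·(0.041253) = 6.2705 kWh/t
With EF = 1.26: W = 6.2705·1.26 = 7.9008 kWh/t
P = W·T = 7.9008·269.9 = 2132.4 kW

P = 2132.4 kW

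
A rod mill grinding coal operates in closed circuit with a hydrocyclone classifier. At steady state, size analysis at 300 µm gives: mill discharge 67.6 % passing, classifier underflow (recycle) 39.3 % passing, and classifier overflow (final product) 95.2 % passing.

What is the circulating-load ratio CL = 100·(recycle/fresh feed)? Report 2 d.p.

Let r = R/F. Size balance at 300 µm:
(1+r)d = ru + o → r = (o−d)/(d−u)
r = (95.2 − 67.6)/(67.6 − 39.3) = 27.6/28.3 = 0.9753
CL = 100·r = 97.53 %

CL = 97.53 %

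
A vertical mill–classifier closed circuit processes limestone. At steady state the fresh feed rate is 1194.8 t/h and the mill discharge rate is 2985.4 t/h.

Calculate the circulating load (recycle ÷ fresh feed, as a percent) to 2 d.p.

M = F + R at steady state, so:
R = M − F = 2985.4 − 1194.8 = 1790.6 t/h
CL = 100·R/F = 100·1790.6/1194.8 = 149.87 %

CL = 149.87 %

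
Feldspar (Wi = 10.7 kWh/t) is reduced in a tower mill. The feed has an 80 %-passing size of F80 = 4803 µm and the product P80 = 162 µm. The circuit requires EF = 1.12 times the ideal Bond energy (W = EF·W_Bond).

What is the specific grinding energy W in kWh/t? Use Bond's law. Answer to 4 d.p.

W = 7.6863 kWh/t

W = 10 Wi (1/√P80 − 1/√F80)  [Bond]
1/√162 = 0.078567;  1/√4803 = 0.014429
W = 10·10.7·(0.078567 − 0.014429) = 6.8628 kWh/t
W_actual = 1.12 × 6.8628 = 7.6863 kWh/t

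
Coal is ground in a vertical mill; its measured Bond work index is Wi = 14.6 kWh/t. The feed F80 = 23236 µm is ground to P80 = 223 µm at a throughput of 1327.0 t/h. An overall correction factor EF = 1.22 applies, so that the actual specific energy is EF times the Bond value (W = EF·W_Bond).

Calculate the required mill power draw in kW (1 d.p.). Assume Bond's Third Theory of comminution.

W = 10·Wi·(P80^(-½) − F80^(-½))
W = 10·14.6·(1/√223 − 1/√23236) = 10·14.6·(0.060405) = 8.8191 kWh/t
Apply correction: 8.8191 × 1.22 = 10.7593 kWh/t
P = W·T = 10.7593·1327.0 = 14277.6 kW

P = 14277.6 kW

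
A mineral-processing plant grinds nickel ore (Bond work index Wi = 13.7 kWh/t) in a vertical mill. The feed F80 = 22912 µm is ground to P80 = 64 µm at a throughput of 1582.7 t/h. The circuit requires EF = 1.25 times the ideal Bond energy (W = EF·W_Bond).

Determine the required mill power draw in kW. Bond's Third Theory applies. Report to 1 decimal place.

P = 32089.1 kW

Bond: W = 10·Wi·(1/√P80 − 1/√F80)
W = 10·13.7·(1/√64 − 1/√22912) = 10·13.7·(0.118394) = 16.2199 kWh/t
W_actual = 1.25 × 16.2199 = 20.2749 kWh/t
P = W·T = 20.2749·1582.7 = 32089.1 kW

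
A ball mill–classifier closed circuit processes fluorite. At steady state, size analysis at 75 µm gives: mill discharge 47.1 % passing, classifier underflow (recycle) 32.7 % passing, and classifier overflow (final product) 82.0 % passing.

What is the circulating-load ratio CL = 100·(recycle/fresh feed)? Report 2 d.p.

Classifier node, passing 75 µm:
Fd + Rd = Ru + Fo ⇒ R/F = (o−d)/(d−u)
r = (82.0 − 47.1)/(47.1 − 32.7) = 34.9/14.4 = 2.4236
CL = 100·r = 242.36 %

CL = 242.36 %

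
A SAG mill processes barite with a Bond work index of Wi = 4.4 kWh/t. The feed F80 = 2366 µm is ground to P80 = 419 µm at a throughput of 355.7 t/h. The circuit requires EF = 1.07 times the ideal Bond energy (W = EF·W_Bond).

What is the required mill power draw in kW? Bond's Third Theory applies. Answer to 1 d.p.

P = 473.8 kW

W = 10 Wi (P80^-0.5 − F80^-0.5)
W = 10·4.4·(1/√419 − 1/√2366) = 10·4.4·(0.028295) = 1.2450 kWh/t
Corrected W = EF·W_Bond = 1.07·1.2450 = 1.3321 kWh/t
Power = W × throughput = 1.3321 kWh/t × 355.7 t/h = 473.8 kW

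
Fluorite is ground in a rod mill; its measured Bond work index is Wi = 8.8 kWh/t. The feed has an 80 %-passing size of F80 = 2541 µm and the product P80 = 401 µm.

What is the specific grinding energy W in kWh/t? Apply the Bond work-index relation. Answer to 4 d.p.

W = 2.6488 kWh/t

W = 10·Wi·(P80^(-½) − F80^(-½))
1/√401 = 0.049938;  1/√2541 = 0.019838
W = 10·8.8·(0.049938 − 0.019838) = 2.6488 kWh/t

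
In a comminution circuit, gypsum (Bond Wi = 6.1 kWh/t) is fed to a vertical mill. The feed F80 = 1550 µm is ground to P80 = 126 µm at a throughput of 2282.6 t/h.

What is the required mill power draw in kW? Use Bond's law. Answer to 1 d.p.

P = 8867.7 kW

W = 10·Wi·(P80^(-½) − F80^(-½))
W = 10·6.1·(1/√126 − 1/√1550) = 10·6.1·(0.063687) = 3.8849 kWh/t
Mill draw = 3.8849 × 2282.6 = 8867.7 kW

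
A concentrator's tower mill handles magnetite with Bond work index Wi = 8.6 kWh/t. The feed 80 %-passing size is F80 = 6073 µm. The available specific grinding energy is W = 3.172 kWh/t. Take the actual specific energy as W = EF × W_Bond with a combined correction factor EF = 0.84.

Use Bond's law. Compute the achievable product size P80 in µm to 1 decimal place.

P80 = 310.6 µm

Bond: W = 10·Wi·(1/√P80 − 1/√F80)
W_Bond = W / EF = 3.172 / 0.84 = 3.7762 kWh/t
⇒ 1/√P80 = W_Bond/(10·Wi) + 1/√F80
  = 3.7762/(10·8.6) + 1/√6073 = 0.043909 + 0.012832 = 0.056741
P80 = (1/0.056741)² = 17.6238² = 310.60 µm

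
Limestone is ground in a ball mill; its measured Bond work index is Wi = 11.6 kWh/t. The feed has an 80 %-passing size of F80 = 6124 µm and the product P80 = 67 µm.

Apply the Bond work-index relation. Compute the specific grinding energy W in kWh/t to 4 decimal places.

W = 12.6893 kWh/t

W = 10 Wi / √P80 − 10 Wi / √F80
1/√67 = 0.122169;  1/√6124 = 0.012779
W = 10·11.6·(0.122169 − 0.012779) = 12.6893 kWh/t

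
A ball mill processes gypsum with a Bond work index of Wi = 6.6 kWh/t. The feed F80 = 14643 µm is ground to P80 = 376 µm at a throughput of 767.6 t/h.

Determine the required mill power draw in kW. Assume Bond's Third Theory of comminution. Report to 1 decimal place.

W_Bond = 10·Wi·(1/√P₈₀ − 1/√F₈₀)
W = 10·6.6·(1/√376 − 1/√14643) = 10·6.6·(0.043307) = 2.8583 kWh/t
Power = W × throughput = 2.8583 kWh/t × 767.6 t/h = 2194.0 kW

P = 2194.0 kW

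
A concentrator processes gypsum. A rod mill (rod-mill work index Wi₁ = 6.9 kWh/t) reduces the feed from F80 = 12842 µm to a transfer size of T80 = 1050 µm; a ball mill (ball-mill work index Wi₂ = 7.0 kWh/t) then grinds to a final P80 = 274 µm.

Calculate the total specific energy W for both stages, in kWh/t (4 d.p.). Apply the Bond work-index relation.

W = 3.5891 kWh/t

W_Bond = 10·Wi·(1/√P₈₀ − 1/√F₈₀)
Stage 1 (12842→1050 µm, Wi₁=6.9): W₁ = 10·6.9·(0.030861 − 0.008824) = 1.5205 kWh/t
Stage 2 (1050→274 µm, Wi₂=7.0): W₂ = 10·7.0·(0.060412 − 0.030861) = 2.0686 kWh/t
W = W₁ + W₂ = 1.5205 + 2.0686 = 3.5891 kWh/t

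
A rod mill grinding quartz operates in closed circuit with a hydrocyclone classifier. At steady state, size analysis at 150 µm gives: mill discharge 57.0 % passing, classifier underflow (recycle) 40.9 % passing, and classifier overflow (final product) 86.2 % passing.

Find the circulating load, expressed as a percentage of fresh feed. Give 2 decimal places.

Classifier node, passing 150 µm:
Fd + Rd = Ru + Fo ⇒ R/F = (o−d)/(d−u)
r = (86.2 − 57.0)/(57.0 − 40.9) = 29.2/16.1 = 1.8137
CL = 100·r = 181.37 %

CL = 181.37 %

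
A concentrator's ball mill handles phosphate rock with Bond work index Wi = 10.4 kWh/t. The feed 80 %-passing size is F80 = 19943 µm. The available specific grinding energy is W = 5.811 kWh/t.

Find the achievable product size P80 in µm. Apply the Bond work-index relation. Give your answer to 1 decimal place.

P80 = 252.3 µm

Bond: W = 10·Wi·(1/√P80 − 1/√F80)
1/√P80 = 1/√F80 + W/(10·Wi)
  = 5.8110/(10·10.4) + 1/√19943 = 0.055875 + 0.007081 = 0.062956
P80 = (1/0.062956)² = 15.8841² = 252.30 µm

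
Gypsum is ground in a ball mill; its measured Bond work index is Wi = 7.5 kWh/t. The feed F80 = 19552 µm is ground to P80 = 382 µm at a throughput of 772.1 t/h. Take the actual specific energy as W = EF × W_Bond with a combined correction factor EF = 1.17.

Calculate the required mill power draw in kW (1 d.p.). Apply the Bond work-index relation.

W_Bond = 10·Wi·(1/√P₈₀ − 1/√F₈₀)
W = 10·7.5·(1/√382 − 1/√19552) = 10·7.5·(0.044013) = 3.3010 kWh/t
Corrected W = EF·W_Bond = 1.17·3.3010 = 3.8621 kWh/t
Power = W × throughput = 3.8621 kWh/t × 772.1 t/h = 2981.9 kW

P = 2981.9 kW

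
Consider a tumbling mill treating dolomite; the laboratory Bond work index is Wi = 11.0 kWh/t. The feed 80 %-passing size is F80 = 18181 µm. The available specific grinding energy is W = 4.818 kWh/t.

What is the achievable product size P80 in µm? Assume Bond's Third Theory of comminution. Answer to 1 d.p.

P80 = 381.2 µm

W = 10 Wi / √P80 − 10 Wi / √F80
⇒ 1/√P80 = W/(10 Wi) + 1/√F80
  = 4.8180/(10·11.0) + 1/√18181 = 0.043800 + 0.007416 = 0.051216
P80 = (1/0.051216)² = 19.5250² = 381.23 µm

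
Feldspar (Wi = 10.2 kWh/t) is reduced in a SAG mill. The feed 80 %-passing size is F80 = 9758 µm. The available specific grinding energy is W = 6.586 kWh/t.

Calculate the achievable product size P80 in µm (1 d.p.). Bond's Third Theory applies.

Bond:  W = 10 Wi (1/√P − 1/√F)
⇒ 1/√P80 = W/(10·Wi) + 1/√F80
  = 6.5860/(10·10.2) + 1/√9758 = 0.064569 + 0.010123 = 0.074692
P80 = (1/0.074692)² = 13.3883² = 179.25 µm

P80 = 179.2 µm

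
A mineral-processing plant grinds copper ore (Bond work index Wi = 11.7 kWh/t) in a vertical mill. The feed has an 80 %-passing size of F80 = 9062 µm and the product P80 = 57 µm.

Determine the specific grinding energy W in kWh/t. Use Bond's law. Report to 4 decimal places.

W = 14.2680 kWh/t

W_Bond = 10·Wi·(1/√P₈₀ − 1/√F₈₀)
1/√57 = 0.132453;  1/√9062 = 0.010505
W = 10·11.7·(0.132453 − 0.010505) = 14.2680 kWh/t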